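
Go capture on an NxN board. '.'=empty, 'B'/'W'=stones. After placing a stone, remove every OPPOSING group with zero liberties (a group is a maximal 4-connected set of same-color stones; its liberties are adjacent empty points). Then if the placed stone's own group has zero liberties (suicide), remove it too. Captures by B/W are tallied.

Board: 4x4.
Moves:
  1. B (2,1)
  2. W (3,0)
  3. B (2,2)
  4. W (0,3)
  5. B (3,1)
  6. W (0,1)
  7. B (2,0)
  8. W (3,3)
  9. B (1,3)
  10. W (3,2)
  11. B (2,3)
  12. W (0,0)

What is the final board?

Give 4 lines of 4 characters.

Move 1: B@(2,1) -> caps B=0 W=0
Move 2: W@(3,0) -> caps B=0 W=0
Move 3: B@(2,2) -> caps B=0 W=0
Move 4: W@(0,3) -> caps B=0 W=0
Move 5: B@(3,1) -> caps B=0 W=0
Move 6: W@(0,1) -> caps B=0 W=0
Move 7: B@(2,0) -> caps B=1 W=0
Move 8: W@(3,3) -> caps B=1 W=0
Move 9: B@(1,3) -> caps B=1 W=0
Move 10: W@(3,2) -> caps B=1 W=0
Move 11: B@(2,3) -> caps B=3 W=0
Move 12: W@(0,0) -> caps B=3 W=0

Answer: WW.W
...B
BBBB
.B..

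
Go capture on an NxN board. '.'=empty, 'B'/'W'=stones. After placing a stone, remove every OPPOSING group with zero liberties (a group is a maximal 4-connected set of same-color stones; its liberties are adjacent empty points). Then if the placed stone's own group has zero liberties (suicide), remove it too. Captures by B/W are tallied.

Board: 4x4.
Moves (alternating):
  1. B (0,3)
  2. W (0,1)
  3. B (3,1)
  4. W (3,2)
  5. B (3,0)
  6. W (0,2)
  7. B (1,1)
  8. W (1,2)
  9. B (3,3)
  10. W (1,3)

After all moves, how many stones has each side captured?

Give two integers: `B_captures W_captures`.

Move 1: B@(0,3) -> caps B=0 W=0
Move 2: W@(0,1) -> caps B=0 W=0
Move 3: B@(3,1) -> caps B=0 W=0
Move 4: W@(3,2) -> caps B=0 W=0
Move 5: B@(3,0) -> caps B=0 W=0
Move 6: W@(0,2) -> caps B=0 W=0
Move 7: B@(1,1) -> caps B=0 W=0
Move 8: W@(1,2) -> caps B=0 W=0
Move 9: B@(3,3) -> caps B=0 W=0
Move 10: W@(1,3) -> caps B=0 W=1

Answer: 0 1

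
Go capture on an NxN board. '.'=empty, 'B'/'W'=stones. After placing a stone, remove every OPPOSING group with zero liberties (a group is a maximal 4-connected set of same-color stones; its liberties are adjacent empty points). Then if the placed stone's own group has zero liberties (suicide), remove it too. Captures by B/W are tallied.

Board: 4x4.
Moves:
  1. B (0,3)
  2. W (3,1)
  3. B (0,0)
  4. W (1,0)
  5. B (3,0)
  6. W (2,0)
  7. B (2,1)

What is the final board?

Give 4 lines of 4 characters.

Move 1: B@(0,3) -> caps B=0 W=0
Move 2: W@(3,1) -> caps B=0 W=0
Move 3: B@(0,0) -> caps B=0 W=0
Move 4: W@(1,0) -> caps B=0 W=0
Move 5: B@(3,0) -> caps B=0 W=0
Move 6: W@(2,0) -> caps B=0 W=1
Move 7: B@(2,1) -> caps B=0 W=1

Answer: B..B
W...
WB..
.W..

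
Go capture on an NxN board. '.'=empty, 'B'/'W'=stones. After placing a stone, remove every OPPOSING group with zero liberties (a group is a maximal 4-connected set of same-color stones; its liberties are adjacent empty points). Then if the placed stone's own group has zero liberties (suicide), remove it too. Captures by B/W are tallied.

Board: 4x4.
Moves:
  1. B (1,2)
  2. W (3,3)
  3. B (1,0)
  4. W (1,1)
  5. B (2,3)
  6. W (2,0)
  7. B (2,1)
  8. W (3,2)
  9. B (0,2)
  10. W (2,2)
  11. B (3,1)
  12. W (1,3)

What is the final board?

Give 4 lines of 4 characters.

Answer: ..B.
BWBW
WB.B
.B..

Derivation:
Move 1: B@(1,2) -> caps B=0 W=0
Move 2: W@(3,3) -> caps B=0 W=0
Move 3: B@(1,0) -> caps B=0 W=0
Move 4: W@(1,1) -> caps B=0 W=0
Move 5: B@(2,3) -> caps B=0 W=0
Move 6: W@(2,0) -> caps B=0 W=0
Move 7: B@(2,1) -> caps B=0 W=0
Move 8: W@(3,2) -> caps B=0 W=0
Move 9: B@(0,2) -> caps B=0 W=0
Move 10: W@(2,2) -> caps B=0 W=0
Move 11: B@(3,1) -> caps B=3 W=0
Move 12: W@(1,3) -> caps B=3 W=0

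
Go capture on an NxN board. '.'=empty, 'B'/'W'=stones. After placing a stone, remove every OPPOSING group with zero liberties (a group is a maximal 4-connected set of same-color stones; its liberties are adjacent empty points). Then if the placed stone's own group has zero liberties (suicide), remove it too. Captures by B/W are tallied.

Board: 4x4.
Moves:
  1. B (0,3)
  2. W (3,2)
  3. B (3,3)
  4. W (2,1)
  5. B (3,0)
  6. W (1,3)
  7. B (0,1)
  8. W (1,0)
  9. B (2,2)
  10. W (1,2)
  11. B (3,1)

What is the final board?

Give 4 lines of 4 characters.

Answer: .B.B
W.WW
.WB.
BB.B

Derivation:
Move 1: B@(0,3) -> caps B=0 W=0
Move 2: W@(3,2) -> caps B=0 W=0
Move 3: B@(3,3) -> caps B=0 W=0
Move 4: W@(2,1) -> caps B=0 W=0
Move 5: B@(3,0) -> caps B=0 W=0
Move 6: W@(1,3) -> caps B=0 W=0
Move 7: B@(0,1) -> caps B=0 W=0
Move 8: W@(1,0) -> caps B=0 W=0
Move 9: B@(2,2) -> caps B=0 W=0
Move 10: W@(1,2) -> caps B=0 W=0
Move 11: B@(3,1) -> caps B=1 W=0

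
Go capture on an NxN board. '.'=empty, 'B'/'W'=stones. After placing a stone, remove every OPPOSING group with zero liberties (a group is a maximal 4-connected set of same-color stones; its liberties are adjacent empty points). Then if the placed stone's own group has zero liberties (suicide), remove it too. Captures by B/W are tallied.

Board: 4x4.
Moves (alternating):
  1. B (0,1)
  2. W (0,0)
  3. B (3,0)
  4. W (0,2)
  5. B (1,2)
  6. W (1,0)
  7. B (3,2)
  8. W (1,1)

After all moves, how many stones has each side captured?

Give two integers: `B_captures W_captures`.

Answer: 0 1

Derivation:
Move 1: B@(0,1) -> caps B=0 W=0
Move 2: W@(0,0) -> caps B=0 W=0
Move 3: B@(3,0) -> caps B=0 W=0
Move 4: W@(0,2) -> caps B=0 W=0
Move 5: B@(1,2) -> caps B=0 W=0
Move 6: W@(1,0) -> caps B=0 W=0
Move 7: B@(3,2) -> caps B=0 W=0
Move 8: W@(1,1) -> caps B=0 W=1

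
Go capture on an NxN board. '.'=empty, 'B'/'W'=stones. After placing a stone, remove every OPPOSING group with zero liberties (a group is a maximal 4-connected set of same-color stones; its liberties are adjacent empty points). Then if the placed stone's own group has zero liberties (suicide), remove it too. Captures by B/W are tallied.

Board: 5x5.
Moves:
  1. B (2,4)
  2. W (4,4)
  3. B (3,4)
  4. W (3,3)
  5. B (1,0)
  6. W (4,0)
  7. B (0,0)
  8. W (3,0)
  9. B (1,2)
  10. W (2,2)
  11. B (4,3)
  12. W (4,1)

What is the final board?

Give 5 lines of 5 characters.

Move 1: B@(2,4) -> caps B=0 W=0
Move 2: W@(4,4) -> caps B=0 W=0
Move 3: B@(3,4) -> caps B=0 W=0
Move 4: W@(3,3) -> caps B=0 W=0
Move 5: B@(1,0) -> caps B=0 W=0
Move 6: W@(4,0) -> caps B=0 W=0
Move 7: B@(0,0) -> caps B=0 W=0
Move 8: W@(3,0) -> caps B=0 W=0
Move 9: B@(1,2) -> caps B=0 W=0
Move 10: W@(2,2) -> caps B=0 W=0
Move 11: B@(4,3) -> caps B=1 W=0
Move 12: W@(4,1) -> caps B=1 W=0

Answer: B....
B.B..
..W.B
W..WB
WW.B.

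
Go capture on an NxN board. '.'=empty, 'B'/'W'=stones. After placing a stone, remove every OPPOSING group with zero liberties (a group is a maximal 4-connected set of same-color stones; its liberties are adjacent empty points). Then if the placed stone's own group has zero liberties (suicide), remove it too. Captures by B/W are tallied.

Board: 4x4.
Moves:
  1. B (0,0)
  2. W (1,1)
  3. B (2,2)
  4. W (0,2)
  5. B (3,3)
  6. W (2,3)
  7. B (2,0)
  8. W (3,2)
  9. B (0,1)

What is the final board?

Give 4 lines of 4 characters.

Move 1: B@(0,0) -> caps B=0 W=0
Move 2: W@(1,1) -> caps B=0 W=0
Move 3: B@(2,2) -> caps B=0 W=0
Move 4: W@(0,2) -> caps B=0 W=0
Move 5: B@(3,3) -> caps B=0 W=0
Move 6: W@(2,3) -> caps B=0 W=0
Move 7: B@(2,0) -> caps B=0 W=0
Move 8: W@(3,2) -> caps B=0 W=1
Move 9: B@(0,1) -> caps B=0 W=1

Answer: BBW.
.W..
B.BW
..W.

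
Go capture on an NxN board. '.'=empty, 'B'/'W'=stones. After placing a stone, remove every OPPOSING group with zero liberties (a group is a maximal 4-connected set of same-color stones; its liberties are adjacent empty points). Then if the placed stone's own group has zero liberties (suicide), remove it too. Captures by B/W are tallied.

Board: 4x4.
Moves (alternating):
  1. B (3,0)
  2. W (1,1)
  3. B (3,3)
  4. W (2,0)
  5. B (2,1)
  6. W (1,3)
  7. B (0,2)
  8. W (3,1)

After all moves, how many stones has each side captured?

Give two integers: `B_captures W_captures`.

Answer: 0 1

Derivation:
Move 1: B@(3,0) -> caps B=0 W=0
Move 2: W@(1,1) -> caps B=0 W=0
Move 3: B@(3,3) -> caps B=0 W=0
Move 4: W@(2,0) -> caps B=0 W=0
Move 5: B@(2,1) -> caps B=0 W=0
Move 6: W@(1,3) -> caps B=0 W=0
Move 7: B@(0,2) -> caps B=0 W=0
Move 8: W@(3,1) -> caps B=0 W=1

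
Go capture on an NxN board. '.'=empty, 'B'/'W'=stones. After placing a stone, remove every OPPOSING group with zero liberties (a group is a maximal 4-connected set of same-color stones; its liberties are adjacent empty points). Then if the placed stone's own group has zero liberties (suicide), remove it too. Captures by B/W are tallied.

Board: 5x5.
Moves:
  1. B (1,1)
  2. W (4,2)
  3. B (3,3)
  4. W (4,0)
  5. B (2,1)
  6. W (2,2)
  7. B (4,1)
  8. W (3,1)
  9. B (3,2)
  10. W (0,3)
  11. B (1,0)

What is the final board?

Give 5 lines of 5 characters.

Move 1: B@(1,1) -> caps B=0 W=0
Move 2: W@(4,2) -> caps B=0 W=0
Move 3: B@(3,3) -> caps B=0 W=0
Move 4: W@(4,0) -> caps B=0 W=0
Move 5: B@(2,1) -> caps B=0 W=0
Move 6: W@(2,2) -> caps B=0 W=0
Move 7: B@(4,1) -> caps B=0 W=0
Move 8: W@(3,1) -> caps B=0 W=1
Move 9: B@(3,2) -> caps B=0 W=1
Move 10: W@(0,3) -> caps B=0 W=1
Move 11: B@(1,0) -> caps B=0 W=1

Answer: ...W.
BB...
.BW..
.WBB.
W.W..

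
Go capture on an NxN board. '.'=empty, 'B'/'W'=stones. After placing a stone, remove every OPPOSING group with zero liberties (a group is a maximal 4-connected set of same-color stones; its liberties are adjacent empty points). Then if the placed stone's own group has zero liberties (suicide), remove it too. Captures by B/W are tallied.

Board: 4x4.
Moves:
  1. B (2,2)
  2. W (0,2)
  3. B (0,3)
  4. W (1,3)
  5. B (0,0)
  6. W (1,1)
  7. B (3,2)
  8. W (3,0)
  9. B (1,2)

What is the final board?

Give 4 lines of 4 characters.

Answer: B.W.
.WBW
..B.
W.B.

Derivation:
Move 1: B@(2,2) -> caps B=0 W=0
Move 2: W@(0,2) -> caps B=0 W=0
Move 3: B@(0,3) -> caps B=0 W=0
Move 4: W@(1,3) -> caps B=0 W=1
Move 5: B@(0,0) -> caps B=0 W=1
Move 6: W@(1,1) -> caps B=0 W=1
Move 7: B@(3,2) -> caps B=0 W=1
Move 8: W@(3,0) -> caps B=0 W=1
Move 9: B@(1,2) -> caps B=0 W=1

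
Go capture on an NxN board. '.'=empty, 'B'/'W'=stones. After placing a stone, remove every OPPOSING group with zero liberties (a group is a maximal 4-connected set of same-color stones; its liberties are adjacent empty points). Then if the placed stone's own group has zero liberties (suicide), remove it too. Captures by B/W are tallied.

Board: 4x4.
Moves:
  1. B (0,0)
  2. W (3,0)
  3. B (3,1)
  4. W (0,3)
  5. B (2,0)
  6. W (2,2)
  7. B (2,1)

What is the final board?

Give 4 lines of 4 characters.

Move 1: B@(0,0) -> caps B=0 W=0
Move 2: W@(3,0) -> caps B=0 W=0
Move 3: B@(3,1) -> caps B=0 W=0
Move 4: W@(0,3) -> caps B=0 W=0
Move 5: B@(2,0) -> caps B=1 W=0
Move 6: W@(2,2) -> caps B=1 W=0
Move 7: B@(2,1) -> caps B=1 W=0

Answer: B..W
....
BBW.
.B..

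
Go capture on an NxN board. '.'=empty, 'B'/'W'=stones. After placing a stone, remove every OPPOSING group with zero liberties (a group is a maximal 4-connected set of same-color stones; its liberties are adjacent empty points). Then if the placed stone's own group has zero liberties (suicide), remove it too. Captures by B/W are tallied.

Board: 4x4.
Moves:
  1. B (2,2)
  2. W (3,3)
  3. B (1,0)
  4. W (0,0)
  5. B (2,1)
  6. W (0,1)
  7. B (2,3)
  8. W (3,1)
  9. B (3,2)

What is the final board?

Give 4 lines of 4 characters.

Move 1: B@(2,2) -> caps B=0 W=0
Move 2: W@(3,3) -> caps B=0 W=0
Move 3: B@(1,0) -> caps B=0 W=0
Move 4: W@(0,0) -> caps B=0 W=0
Move 5: B@(2,1) -> caps B=0 W=0
Move 6: W@(0,1) -> caps B=0 W=0
Move 7: B@(2,3) -> caps B=0 W=0
Move 8: W@(3,1) -> caps B=0 W=0
Move 9: B@(3,2) -> caps B=1 W=0

Answer: WW..
B...
.BBB
.WB.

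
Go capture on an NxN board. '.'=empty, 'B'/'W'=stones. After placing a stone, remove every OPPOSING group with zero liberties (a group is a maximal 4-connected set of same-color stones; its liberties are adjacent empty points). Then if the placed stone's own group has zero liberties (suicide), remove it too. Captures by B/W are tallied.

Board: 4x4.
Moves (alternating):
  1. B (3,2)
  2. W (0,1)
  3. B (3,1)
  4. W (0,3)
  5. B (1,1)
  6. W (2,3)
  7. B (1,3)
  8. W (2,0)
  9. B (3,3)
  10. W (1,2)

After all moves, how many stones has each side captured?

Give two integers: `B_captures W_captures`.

Answer: 0 1

Derivation:
Move 1: B@(3,2) -> caps B=0 W=0
Move 2: W@(0,1) -> caps B=0 W=0
Move 3: B@(3,1) -> caps B=0 W=0
Move 4: W@(0,3) -> caps B=0 W=0
Move 5: B@(1,1) -> caps B=0 W=0
Move 6: W@(2,3) -> caps B=0 W=0
Move 7: B@(1,3) -> caps B=0 W=0
Move 8: W@(2,0) -> caps B=0 W=0
Move 9: B@(3,3) -> caps B=0 W=0
Move 10: W@(1,2) -> caps B=0 W=1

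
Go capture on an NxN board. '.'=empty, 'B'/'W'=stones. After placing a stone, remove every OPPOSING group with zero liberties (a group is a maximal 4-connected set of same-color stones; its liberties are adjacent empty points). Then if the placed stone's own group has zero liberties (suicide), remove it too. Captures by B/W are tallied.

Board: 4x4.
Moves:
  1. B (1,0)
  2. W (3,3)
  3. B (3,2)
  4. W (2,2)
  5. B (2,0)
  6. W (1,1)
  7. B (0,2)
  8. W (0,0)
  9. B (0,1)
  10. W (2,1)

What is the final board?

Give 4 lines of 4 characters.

Move 1: B@(1,0) -> caps B=0 W=0
Move 2: W@(3,3) -> caps B=0 W=0
Move 3: B@(3,2) -> caps B=0 W=0
Move 4: W@(2,2) -> caps B=0 W=0
Move 5: B@(2,0) -> caps B=0 W=0
Move 6: W@(1,1) -> caps B=0 W=0
Move 7: B@(0,2) -> caps B=0 W=0
Move 8: W@(0,0) -> caps B=0 W=0
Move 9: B@(0,1) -> caps B=1 W=0
Move 10: W@(2,1) -> caps B=1 W=0

Answer: .BB.
BW..
BWW.
..BW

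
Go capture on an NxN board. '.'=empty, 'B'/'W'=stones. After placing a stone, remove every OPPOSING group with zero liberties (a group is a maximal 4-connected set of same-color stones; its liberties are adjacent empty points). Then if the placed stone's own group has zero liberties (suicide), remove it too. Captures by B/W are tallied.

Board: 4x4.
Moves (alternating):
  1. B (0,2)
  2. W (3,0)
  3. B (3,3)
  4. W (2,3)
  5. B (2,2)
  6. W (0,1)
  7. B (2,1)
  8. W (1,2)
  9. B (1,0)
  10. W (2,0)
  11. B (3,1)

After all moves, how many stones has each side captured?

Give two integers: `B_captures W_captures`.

Answer: 2 0

Derivation:
Move 1: B@(0,2) -> caps B=0 W=0
Move 2: W@(3,0) -> caps B=0 W=0
Move 3: B@(3,3) -> caps B=0 W=0
Move 4: W@(2,3) -> caps B=0 W=0
Move 5: B@(2,2) -> caps B=0 W=0
Move 6: W@(0,1) -> caps B=0 W=0
Move 7: B@(2,1) -> caps B=0 W=0
Move 8: W@(1,2) -> caps B=0 W=0
Move 9: B@(1,0) -> caps B=0 W=0
Move 10: W@(2,0) -> caps B=0 W=0
Move 11: B@(3,1) -> caps B=2 W=0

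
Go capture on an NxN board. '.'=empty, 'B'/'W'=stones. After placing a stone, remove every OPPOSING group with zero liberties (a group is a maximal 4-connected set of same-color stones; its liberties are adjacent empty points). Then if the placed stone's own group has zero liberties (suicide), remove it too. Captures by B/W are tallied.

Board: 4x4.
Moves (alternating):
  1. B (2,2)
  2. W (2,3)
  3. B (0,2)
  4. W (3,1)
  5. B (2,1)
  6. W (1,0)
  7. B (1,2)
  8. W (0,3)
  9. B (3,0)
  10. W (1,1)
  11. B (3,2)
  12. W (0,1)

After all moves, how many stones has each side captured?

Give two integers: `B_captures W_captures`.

Answer: 1 0

Derivation:
Move 1: B@(2,2) -> caps B=0 W=0
Move 2: W@(2,3) -> caps B=0 W=0
Move 3: B@(0,2) -> caps B=0 W=0
Move 4: W@(3,1) -> caps B=0 W=0
Move 5: B@(2,1) -> caps B=0 W=0
Move 6: W@(1,0) -> caps B=0 W=0
Move 7: B@(1,2) -> caps B=0 W=0
Move 8: W@(0,3) -> caps B=0 W=0
Move 9: B@(3,0) -> caps B=0 W=0
Move 10: W@(1,1) -> caps B=0 W=0
Move 11: B@(3,2) -> caps B=1 W=0
Move 12: W@(0,1) -> caps B=1 W=0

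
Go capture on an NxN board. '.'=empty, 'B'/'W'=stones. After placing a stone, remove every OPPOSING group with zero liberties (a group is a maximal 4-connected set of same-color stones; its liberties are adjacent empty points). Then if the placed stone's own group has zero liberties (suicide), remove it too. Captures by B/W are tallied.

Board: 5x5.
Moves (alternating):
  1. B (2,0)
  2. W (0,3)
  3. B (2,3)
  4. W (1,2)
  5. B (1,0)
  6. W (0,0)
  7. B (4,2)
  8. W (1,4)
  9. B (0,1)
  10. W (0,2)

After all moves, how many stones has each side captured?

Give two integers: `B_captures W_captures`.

Move 1: B@(2,0) -> caps B=0 W=0
Move 2: W@(0,3) -> caps B=0 W=0
Move 3: B@(2,3) -> caps B=0 W=0
Move 4: W@(1,2) -> caps B=0 W=0
Move 5: B@(1,0) -> caps B=0 W=0
Move 6: W@(0,0) -> caps B=0 W=0
Move 7: B@(4,2) -> caps B=0 W=0
Move 8: W@(1,4) -> caps B=0 W=0
Move 9: B@(0,1) -> caps B=1 W=0
Move 10: W@(0,2) -> caps B=1 W=0

Answer: 1 0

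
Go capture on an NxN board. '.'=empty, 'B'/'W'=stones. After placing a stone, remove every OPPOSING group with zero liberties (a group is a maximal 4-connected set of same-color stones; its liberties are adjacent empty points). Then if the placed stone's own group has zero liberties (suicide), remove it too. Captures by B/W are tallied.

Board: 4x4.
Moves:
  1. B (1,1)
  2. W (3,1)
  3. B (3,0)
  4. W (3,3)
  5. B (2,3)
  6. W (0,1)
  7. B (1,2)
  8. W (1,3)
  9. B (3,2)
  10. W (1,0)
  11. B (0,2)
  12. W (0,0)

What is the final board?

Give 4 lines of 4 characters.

Move 1: B@(1,1) -> caps B=0 W=0
Move 2: W@(3,1) -> caps B=0 W=0
Move 3: B@(3,0) -> caps B=0 W=0
Move 4: W@(3,3) -> caps B=0 W=0
Move 5: B@(2,3) -> caps B=0 W=0
Move 6: W@(0,1) -> caps B=0 W=0
Move 7: B@(1,2) -> caps B=0 W=0
Move 8: W@(1,3) -> caps B=0 W=0
Move 9: B@(3,2) -> caps B=1 W=0
Move 10: W@(1,0) -> caps B=1 W=0
Move 11: B@(0,2) -> caps B=1 W=0
Move 12: W@(0,0) -> caps B=1 W=0

Answer: WWB.
WBBW
...B
BWB.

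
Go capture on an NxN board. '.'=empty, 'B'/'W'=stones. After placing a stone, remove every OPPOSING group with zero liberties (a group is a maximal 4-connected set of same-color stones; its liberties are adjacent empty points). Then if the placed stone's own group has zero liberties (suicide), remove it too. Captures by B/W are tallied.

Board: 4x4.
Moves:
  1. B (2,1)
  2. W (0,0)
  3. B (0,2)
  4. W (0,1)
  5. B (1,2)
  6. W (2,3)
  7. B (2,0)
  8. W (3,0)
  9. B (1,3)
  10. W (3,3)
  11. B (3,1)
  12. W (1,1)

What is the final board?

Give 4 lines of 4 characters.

Move 1: B@(2,1) -> caps B=0 W=0
Move 2: W@(0,0) -> caps B=0 W=0
Move 3: B@(0,2) -> caps B=0 W=0
Move 4: W@(0,1) -> caps B=0 W=0
Move 5: B@(1,2) -> caps B=0 W=0
Move 6: W@(2,3) -> caps B=0 W=0
Move 7: B@(2,0) -> caps B=0 W=0
Move 8: W@(3,0) -> caps B=0 W=0
Move 9: B@(1,3) -> caps B=0 W=0
Move 10: W@(3,3) -> caps B=0 W=0
Move 11: B@(3,1) -> caps B=1 W=0
Move 12: W@(1,1) -> caps B=1 W=0

Answer: WWB.
.WBB
BB.W
.B.W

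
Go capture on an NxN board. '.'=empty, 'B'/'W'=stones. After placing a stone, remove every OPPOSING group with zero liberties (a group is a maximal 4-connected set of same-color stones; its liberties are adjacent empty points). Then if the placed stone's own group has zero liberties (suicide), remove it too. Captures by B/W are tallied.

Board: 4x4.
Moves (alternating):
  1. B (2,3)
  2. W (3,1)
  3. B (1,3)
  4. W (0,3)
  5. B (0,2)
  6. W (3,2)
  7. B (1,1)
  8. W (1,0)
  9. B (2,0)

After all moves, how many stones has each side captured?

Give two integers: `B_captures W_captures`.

Answer: 1 0

Derivation:
Move 1: B@(2,3) -> caps B=0 W=0
Move 2: W@(3,1) -> caps B=0 W=0
Move 3: B@(1,3) -> caps B=0 W=0
Move 4: W@(0,3) -> caps B=0 W=0
Move 5: B@(0,2) -> caps B=1 W=0
Move 6: W@(3,2) -> caps B=1 W=0
Move 7: B@(1,1) -> caps B=1 W=0
Move 8: W@(1,0) -> caps B=1 W=0
Move 9: B@(2,0) -> caps B=1 W=0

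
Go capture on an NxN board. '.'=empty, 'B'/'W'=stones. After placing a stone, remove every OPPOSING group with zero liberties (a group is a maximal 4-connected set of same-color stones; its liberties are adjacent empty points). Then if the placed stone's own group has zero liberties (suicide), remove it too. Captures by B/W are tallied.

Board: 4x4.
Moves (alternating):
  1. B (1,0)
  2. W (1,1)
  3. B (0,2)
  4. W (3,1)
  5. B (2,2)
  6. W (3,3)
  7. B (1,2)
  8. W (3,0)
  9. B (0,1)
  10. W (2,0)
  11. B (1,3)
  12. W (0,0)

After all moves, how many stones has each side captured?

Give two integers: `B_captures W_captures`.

Move 1: B@(1,0) -> caps B=0 W=0
Move 2: W@(1,1) -> caps B=0 W=0
Move 3: B@(0,2) -> caps B=0 W=0
Move 4: W@(3,1) -> caps B=0 W=0
Move 5: B@(2,2) -> caps B=0 W=0
Move 6: W@(3,3) -> caps B=0 W=0
Move 7: B@(1,2) -> caps B=0 W=0
Move 8: W@(3,0) -> caps B=0 W=0
Move 9: B@(0,1) -> caps B=0 W=0
Move 10: W@(2,0) -> caps B=0 W=0
Move 11: B@(1,3) -> caps B=0 W=0
Move 12: W@(0,0) -> caps B=0 W=1

Answer: 0 1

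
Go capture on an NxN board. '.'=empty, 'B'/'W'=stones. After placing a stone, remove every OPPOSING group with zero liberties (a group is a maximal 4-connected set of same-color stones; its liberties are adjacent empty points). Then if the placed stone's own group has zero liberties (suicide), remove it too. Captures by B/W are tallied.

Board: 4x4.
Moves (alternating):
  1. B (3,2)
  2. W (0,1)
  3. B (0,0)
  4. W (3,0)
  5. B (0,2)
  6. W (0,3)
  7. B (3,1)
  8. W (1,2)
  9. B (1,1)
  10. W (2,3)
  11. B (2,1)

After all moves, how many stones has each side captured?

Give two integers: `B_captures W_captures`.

Move 1: B@(3,2) -> caps B=0 W=0
Move 2: W@(0,1) -> caps B=0 W=0
Move 3: B@(0,0) -> caps B=0 W=0
Move 4: W@(3,0) -> caps B=0 W=0
Move 5: B@(0,2) -> caps B=0 W=0
Move 6: W@(0,3) -> caps B=0 W=0
Move 7: B@(3,1) -> caps B=0 W=0
Move 8: W@(1,2) -> caps B=0 W=1
Move 9: B@(1,1) -> caps B=0 W=1
Move 10: W@(2,3) -> caps B=0 W=1
Move 11: B@(2,1) -> caps B=0 W=1

Answer: 0 1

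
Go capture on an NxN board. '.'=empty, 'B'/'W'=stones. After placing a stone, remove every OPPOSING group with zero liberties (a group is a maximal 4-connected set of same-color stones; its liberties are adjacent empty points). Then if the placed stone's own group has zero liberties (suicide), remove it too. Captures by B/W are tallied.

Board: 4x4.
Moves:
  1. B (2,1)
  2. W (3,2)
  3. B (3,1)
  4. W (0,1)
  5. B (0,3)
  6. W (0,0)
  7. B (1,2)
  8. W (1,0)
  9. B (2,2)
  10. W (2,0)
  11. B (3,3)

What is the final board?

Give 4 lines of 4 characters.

Answer: WW.B
W.B.
WBB.
.B.B

Derivation:
Move 1: B@(2,1) -> caps B=0 W=0
Move 2: W@(3,2) -> caps B=0 W=0
Move 3: B@(3,1) -> caps B=0 W=0
Move 4: W@(0,1) -> caps B=0 W=0
Move 5: B@(0,3) -> caps B=0 W=0
Move 6: W@(0,0) -> caps B=0 W=0
Move 7: B@(1,2) -> caps B=0 W=0
Move 8: W@(1,0) -> caps B=0 W=0
Move 9: B@(2,2) -> caps B=0 W=0
Move 10: W@(2,0) -> caps B=0 W=0
Move 11: B@(3,3) -> caps B=1 W=0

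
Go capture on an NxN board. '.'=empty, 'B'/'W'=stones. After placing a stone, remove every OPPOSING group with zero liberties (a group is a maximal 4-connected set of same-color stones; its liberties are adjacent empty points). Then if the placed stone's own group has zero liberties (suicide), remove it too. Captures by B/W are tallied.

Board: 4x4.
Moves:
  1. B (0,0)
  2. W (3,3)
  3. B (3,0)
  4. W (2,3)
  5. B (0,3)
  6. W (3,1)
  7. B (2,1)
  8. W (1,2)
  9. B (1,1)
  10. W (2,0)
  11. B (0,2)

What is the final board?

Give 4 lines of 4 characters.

Move 1: B@(0,0) -> caps B=0 W=0
Move 2: W@(3,3) -> caps B=0 W=0
Move 3: B@(3,0) -> caps B=0 W=0
Move 4: W@(2,3) -> caps B=0 W=0
Move 5: B@(0,3) -> caps B=0 W=0
Move 6: W@(3,1) -> caps B=0 W=0
Move 7: B@(2,1) -> caps B=0 W=0
Move 8: W@(1,2) -> caps B=0 W=0
Move 9: B@(1,1) -> caps B=0 W=0
Move 10: W@(2,0) -> caps B=0 W=1
Move 11: B@(0,2) -> caps B=0 W=1

Answer: B.BB
.BW.
WB.W
.W.W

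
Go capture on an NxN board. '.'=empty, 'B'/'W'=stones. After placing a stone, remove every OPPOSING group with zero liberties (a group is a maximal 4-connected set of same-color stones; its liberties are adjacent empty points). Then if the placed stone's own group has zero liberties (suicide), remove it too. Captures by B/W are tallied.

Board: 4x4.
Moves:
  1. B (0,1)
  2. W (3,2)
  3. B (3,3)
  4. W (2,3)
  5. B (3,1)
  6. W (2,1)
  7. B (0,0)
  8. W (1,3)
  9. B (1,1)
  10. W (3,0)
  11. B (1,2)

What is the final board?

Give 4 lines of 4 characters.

Move 1: B@(0,1) -> caps B=0 W=0
Move 2: W@(3,2) -> caps B=0 W=0
Move 3: B@(3,3) -> caps B=0 W=0
Move 4: W@(2,3) -> caps B=0 W=1
Move 5: B@(3,1) -> caps B=0 W=1
Move 6: W@(2,1) -> caps B=0 W=1
Move 7: B@(0,0) -> caps B=0 W=1
Move 8: W@(1,3) -> caps B=0 W=1
Move 9: B@(1,1) -> caps B=0 W=1
Move 10: W@(3,0) -> caps B=0 W=2
Move 11: B@(1,2) -> caps B=0 W=2

Answer: BB..
.BBW
.W.W
W.W.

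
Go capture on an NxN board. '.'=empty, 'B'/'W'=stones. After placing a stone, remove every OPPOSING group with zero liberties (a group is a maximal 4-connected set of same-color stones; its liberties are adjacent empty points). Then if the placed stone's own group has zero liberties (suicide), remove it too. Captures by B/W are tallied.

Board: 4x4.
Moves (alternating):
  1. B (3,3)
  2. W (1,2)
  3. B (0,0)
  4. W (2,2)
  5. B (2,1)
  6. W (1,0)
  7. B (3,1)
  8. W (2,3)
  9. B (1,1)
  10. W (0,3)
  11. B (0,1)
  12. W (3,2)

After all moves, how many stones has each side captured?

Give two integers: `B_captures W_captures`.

Move 1: B@(3,3) -> caps B=0 W=0
Move 2: W@(1,2) -> caps B=0 W=0
Move 3: B@(0,0) -> caps B=0 W=0
Move 4: W@(2,2) -> caps B=0 W=0
Move 5: B@(2,1) -> caps B=0 W=0
Move 6: W@(1,0) -> caps B=0 W=0
Move 7: B@(3,1) -> caps B=0 W=0
Move 8: W@(2,3) -> caps B=0 W=0
Move 9: B@(1,1) -> caps B=0 W=0
Move 10: W@(0,3) -> caps B=0 W=0
Move 11: B@(0,1) -> caps B=0 W=0
Move 12: W@(3,2) -> caps B=0 W=1

Answer: 0 1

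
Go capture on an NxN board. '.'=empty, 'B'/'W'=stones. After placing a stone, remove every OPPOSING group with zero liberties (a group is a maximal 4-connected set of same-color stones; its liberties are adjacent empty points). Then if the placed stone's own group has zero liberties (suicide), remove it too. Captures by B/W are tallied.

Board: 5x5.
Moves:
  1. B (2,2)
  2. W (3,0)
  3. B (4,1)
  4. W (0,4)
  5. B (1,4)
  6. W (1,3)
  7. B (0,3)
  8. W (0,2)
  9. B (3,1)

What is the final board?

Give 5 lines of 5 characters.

Move 1: B@(2,2) -> caps B=0 W=0
Move 2: W@(3,0) -> caps B=0 W=0
Move 3: B@(4,1) -> caps B=0 W=0
Move 4: W@(0,4) -> caps B=0 W=0
Move 5: B@(1,4) -> caps B=0 W=0
Move 6: W@(1,3) -> caps B=0 W=0
Move 7: B@(0,3) -> caps B=1 W=0
Move 8: W@(0,2) -> caps B=1 W=0
Move 9: B@(3,1) -> caps B=1 W=0

Answer: ..WB.
...WB
..B..
WB...
.B...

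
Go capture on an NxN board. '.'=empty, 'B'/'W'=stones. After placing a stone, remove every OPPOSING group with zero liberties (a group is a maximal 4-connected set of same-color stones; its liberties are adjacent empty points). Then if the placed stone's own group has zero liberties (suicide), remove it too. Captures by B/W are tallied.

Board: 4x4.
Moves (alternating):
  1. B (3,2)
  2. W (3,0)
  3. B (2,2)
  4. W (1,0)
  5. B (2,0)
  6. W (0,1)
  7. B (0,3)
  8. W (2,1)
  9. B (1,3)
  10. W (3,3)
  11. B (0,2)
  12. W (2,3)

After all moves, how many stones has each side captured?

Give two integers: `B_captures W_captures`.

Move 1: B@(3,2) -> caps B=0 W=0
Move 2: W@(3,0) -> caps B=0 W=0
Move 3: B@(2,2) -> caps B=0 W=0
Move 4: W@(1,0) -> caps B=0 W=0
Move 5: B@(2,0) -> caps B=0 W=0
Move 6: W@(0,1) -> caps B=0 W=0
Move 7: B@(0,3) -> caps B=0 W=0
Move 8: W@(2,1) -> caps B=0 W=1
Move 9: B@(1,3) -> caps B=0 W=1
Move 10: W@(3,3) -> caps B=0 W=1
Move 11: B@(0,2) -> caps B=0 W=1
Move 12: W@(2,3) -> caps B=0 W=1

Answer: 0 1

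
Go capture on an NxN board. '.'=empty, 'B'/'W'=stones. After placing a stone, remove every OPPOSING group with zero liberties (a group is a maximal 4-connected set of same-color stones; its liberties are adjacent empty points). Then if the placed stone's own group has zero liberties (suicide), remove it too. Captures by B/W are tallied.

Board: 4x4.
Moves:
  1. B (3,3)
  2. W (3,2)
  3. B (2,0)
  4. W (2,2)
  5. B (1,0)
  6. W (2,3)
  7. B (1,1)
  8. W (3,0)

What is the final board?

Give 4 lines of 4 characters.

Answer: ....
BB..
B.WW
W.W.

Derivation:
Move 1: B@(3,3) -> caps B=0 W=0
Move 2: W@(3,2) -> caps B=0 W=0
Move 3: B@(2,0) -> caps B=0 W=0
Move 4: W@(2,2) -> caps B=0 W=0
Move 5: B@(1,0) -> caps B=0 W=0
Move 6: W@(2,3) -> caps B=0 W=1
Move 7: B@(1,1) -> caps B=0 W=1
Move 8: W@(3,0) -> caps B=0 W=1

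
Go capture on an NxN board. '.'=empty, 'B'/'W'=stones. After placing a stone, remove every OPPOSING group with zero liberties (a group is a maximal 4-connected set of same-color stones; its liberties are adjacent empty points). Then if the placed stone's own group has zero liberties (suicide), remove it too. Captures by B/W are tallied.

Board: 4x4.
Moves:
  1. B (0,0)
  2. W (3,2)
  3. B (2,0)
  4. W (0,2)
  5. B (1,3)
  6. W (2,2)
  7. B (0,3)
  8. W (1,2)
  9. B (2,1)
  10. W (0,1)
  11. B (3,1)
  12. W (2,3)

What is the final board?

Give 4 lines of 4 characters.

Answer: BWW.
..W.
BBWW
.BW.

Derivation:
Move 1: B@(0,0) -> caps B=0 W=0
Move 2: W@(3,2) -> caps B=0 W=0
Move 3: B@(2,0) -> caps B=0 W=0
Move 4: W@(0,2) -> caps B=0 W=0
Move 5: B@(1,3) -> caps B=0 W=0
Move 6: W@(2,2) -> caps B=0 W=0
Move 7: B@(0,3) -> caps B=0 W=0
Move 8: W@(1,2) -> caps B=0 W=0
Move 9: B@(2,1) -> caps B=0 W=0
Move 10: W@(0,1) -> caps B=0 W=0
Move 11: B@(3,1) -> caps B=0 W=0
Move 12: W@(2,3) -> caps B=0 W=2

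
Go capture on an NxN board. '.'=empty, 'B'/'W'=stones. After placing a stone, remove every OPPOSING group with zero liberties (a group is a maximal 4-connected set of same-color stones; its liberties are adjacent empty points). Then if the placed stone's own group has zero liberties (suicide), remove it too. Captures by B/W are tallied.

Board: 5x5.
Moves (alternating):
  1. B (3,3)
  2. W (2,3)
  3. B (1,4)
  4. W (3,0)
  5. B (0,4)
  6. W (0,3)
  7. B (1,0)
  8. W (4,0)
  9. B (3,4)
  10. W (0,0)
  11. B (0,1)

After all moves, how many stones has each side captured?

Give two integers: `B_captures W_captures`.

Answer: 1 0

Derivation:
Move 1: B@(3,3) -> caps B=0 W=0
Move 2: W@(2,3) -> caps B=0 W=0
Move 3: B@(1,4) -> caps B=0 W=0
Move 4: W@(3,0) -> caps B=0 W=0
Move 5: B@(0,4) -> caps B=0 W=0
Move 6: W@(0,3) -> caps B=0 W=0
Move 7: B@(1,0) -> caps B=0 W=0
Move 8: W@(4,0) -> caps B=0 W=0
Move 9: B@(3,4) -> caps B=0 W=0
Move 10: W@(0,0) -> caps B=0 W=0
Move 11: B@(0,1) -> caps B=1 W=0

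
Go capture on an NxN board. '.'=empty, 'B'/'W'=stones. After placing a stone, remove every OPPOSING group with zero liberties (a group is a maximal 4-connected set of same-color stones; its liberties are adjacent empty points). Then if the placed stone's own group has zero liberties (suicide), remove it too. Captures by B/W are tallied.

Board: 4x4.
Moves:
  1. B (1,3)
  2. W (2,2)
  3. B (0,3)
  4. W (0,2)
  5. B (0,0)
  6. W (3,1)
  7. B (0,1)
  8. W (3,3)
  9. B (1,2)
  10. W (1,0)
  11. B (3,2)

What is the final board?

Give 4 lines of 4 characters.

Move 1: B@(1,3) -> caps B=0 W=0
Move 2: W@(2,2) -> caps B=0 W=0
Move 3: B@(0,3) -> caps B=0 W=0
Move 4: W@(0,2) -> caps B=0 W=0
Move 5: B@(0,0) -> caps B=0 W=0
Move 6: W@(3,1) -> caps B=0 W=0
Move 7: B@(0,1) -> caps B=0 W=0
Move 8: W@(3,3) -> caps B=0 W=0
Move 9: B@(1,2) -> caps B=1 W=0
Move 10: W@(1,0) -> caps B=1 W=0
Move 11: B@(3,2) -> caps B=1 W=0

Answer: BB.B
W.BB
..W.
.W.W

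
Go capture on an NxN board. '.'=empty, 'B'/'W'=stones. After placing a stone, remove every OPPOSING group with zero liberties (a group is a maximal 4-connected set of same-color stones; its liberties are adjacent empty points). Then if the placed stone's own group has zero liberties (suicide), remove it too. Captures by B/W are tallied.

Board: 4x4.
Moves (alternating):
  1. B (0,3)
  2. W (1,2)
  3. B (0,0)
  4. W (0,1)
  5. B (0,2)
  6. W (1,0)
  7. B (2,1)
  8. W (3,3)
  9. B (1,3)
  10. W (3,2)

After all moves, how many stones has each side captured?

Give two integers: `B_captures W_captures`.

Move 1: B@(0,3) -> caps B=0 W=0
Move 2: W@(1,2) -> caps B=0 W=0
Move 3: B@(0,0) -> caps B=0 W=0
Move 4: W@(0,1) -> caps B=0 W=0
Move 5: B@(0,2) -> caps B=0 W=0
Move 6: W@(1,0) -> caps B=0 W=1
Move 7: B@(2,1) -> caps B=0 W=1
Move 8: W@(3,3) -> caps B=0 W=1
Move 9: B@(1,3) -> caps B=0 W=1
Move 10: W@(3,2) -> caps B=0 W=1

Answer: 0 1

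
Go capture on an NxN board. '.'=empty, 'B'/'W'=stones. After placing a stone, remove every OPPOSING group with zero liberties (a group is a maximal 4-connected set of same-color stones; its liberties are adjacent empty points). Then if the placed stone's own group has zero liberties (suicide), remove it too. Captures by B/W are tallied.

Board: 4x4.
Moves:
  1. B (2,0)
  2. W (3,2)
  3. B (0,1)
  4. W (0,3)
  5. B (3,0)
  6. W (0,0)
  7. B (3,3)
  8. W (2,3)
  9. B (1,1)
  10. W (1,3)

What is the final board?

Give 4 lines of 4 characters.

Move 1: B@(2,0) -> caps B=0 W=0
Move 2: W@(3,2) -> caps B=0 W=0
Move 3: B@(0,1) -> caps B=0 W=0
Move 4: W@(0,3) -> caps B=0 W=0
Move 5: B@(3,0) -> caps B=0 W=0
Move 6: W@(0,0) -> caps B=0 W=0
Move 7: B@(3,3) -> caps B=0 W=0
Move 8: W@(2,3) -> caps B=0 W=1
Move 9: B@(1,1) -> caps B=0 W=1
Move 10: W@(1,3) -> caps B=0 W=1

Answer: WB.W
.B.W
B..W
B.W.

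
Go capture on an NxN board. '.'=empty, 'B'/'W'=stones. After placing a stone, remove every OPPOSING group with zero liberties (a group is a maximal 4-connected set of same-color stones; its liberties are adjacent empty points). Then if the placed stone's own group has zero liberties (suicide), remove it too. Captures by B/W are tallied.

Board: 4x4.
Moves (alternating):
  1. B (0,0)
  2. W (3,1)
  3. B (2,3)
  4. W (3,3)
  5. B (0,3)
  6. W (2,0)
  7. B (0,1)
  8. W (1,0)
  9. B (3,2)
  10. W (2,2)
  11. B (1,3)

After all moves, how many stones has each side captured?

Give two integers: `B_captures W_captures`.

Answer: 1 0

Derivation:
Move 1: B@(0,0) -> caps B=0 W=0
Move 2: W@(3,1) -> caps B=0 W=0
Move 3: B@(2,3) -> caps B=0 W=0
Move 4: W@(3,3) -> caps B=0 W=0
Move 5: B@(0,3) -> caps B=0 W=0
Move 6: W@(2,0) -> caps B=0 W=0
Move 7: B@(0,1) -> caps B=0 W=0
Move 8: W@(1,0) -> caps B=0 W=0
Move 9: B@(3,2) -> caps B=1 W=0
Move 10: W@(2,2) -> caps B=1 W=0
Move 11: B@(1,3) -> caps B=1 W=0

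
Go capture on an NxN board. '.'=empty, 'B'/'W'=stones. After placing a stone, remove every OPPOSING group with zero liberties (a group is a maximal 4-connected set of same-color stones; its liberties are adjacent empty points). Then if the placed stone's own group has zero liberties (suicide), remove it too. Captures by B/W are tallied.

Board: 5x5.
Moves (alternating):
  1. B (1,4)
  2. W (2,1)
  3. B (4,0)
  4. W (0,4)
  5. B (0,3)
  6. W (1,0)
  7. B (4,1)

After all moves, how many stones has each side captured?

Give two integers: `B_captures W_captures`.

Move 1: B@(1,4) -> caps B=0 W=0
Move 2: W@(2,1) -> caps B=0 W=0
Move 3: B@(4,0) -> caps B=0 W=0
Move 4: W@(0,4) -> caps B=0 W=0
Move 5: B@(0,3) -> caps B=1 W=0
Move 6: W@(1,0) -> caps B=1 W=0
Move 7: B@(4,1) -> caps B=1 W=0

Answer: 1 0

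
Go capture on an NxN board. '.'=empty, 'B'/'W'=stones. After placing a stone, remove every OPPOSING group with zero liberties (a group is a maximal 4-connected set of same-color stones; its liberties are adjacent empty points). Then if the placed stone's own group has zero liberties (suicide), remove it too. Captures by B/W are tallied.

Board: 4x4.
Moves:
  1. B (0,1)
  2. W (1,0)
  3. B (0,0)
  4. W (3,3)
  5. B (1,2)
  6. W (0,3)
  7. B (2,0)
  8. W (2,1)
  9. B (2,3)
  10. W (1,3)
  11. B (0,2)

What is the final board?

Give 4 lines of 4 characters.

Move 1: B@(0,1) -> caps B=0 W=0
Move 2: W@(1,0) -> caps B=0 W=0
Move 3: B@(0,0) -> caps B=0 W=0
Move 4: W@(3,3) -> caps B=0 W=0
Move 5: B@(1,2) -> caps B=0 W=0
Move 6: W@(0,3) -> caps B=0 W=0
Move 7: B@(2,0) -> caps B=0 W=0
Move 8: W@(2,1) -> caps B=0 W=0
Move 9: B@(2,3) -> caps B=0 W=0
Move 10: W@(1,3) -> caps B=0 W=0
Move 11: B@(0,2) -> caps B=2 W=0

Answer: BBB.
W.B.
BW.B
...W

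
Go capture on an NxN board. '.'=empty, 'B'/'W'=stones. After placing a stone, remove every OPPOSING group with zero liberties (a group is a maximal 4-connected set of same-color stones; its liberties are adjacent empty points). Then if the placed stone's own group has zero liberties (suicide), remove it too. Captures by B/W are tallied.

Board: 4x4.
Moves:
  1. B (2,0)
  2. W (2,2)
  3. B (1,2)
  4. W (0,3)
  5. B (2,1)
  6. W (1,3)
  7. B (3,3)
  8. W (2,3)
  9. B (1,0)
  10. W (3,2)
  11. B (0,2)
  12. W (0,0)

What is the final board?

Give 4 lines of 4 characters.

Answer: W.BW
B.BW
BBWW
..W.

Derivation:
Move 1: B@(2,0) -> caps B=0 W=0
Move 2: W@(2,2) -> caps B=0 W=0
Move 3: B@(1,2) -> caps B=0 W=0
Move 4: W@(0,3) -> caps B=0 W=0
Move 5: B@(2,1) -> caps B=0 W=0
Move 6: W@(1,3) -> caps B=0 W=0
Move 7: B@(3,3) -> caps B=0 W=0
Move 8: W@(2,3) -> caps B=0 W=0
Move 9: B@(1,0) -> caps B=0 W=0
Move 10: W@(3,2) -> caps B=0 W=1
Move 11: B@(0,2) -> caps B=0 W=1
Move 12: W@(0,0) -> caps B=0 W=1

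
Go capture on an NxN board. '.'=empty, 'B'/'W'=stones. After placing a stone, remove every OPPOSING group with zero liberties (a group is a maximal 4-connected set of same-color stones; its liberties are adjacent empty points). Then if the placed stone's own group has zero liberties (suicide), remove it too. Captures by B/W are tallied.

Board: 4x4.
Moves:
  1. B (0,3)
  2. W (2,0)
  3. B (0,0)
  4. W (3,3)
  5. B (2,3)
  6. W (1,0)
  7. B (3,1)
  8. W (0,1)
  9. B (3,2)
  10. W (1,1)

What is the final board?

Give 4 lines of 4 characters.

Answer: .W.B
WW..
W..B
.BB.

Derivation:
Move 1: B@(0,3) -> caps B=0 W=0
Move 2: W@(2,0) -> caps B=0 W=0
Move 3: B@(0,0) -> caps B=0 W=0
Move 4: W@(3,3) -> caps B=0 W=0
Move 5: B@(2,3) -> caps B=0 W=0
Move 6: W@(1,0) -> caps B=0 W=0
Move 7: B@(3,1) -> caps B=0 W=0
Move 8: W@(0,1) -> caps B=0 W=1
Move 9: B@(3,2) -> caps B=1 W=1
Move 10: W@(1,1) -> caps B=1 W=1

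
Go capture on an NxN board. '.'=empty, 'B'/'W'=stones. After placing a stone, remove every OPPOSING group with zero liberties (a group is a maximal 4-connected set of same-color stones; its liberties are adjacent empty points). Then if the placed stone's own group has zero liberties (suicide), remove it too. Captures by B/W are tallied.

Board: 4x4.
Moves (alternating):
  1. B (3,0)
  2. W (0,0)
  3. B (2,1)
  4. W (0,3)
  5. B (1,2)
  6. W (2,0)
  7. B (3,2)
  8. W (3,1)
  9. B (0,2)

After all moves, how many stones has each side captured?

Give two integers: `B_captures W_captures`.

Move 1: B@(3,0) -> caps B=0 W=0
Move 2: W@(0,0) -> caps B=0 W=0
Move 3: B@(2,1) -> caps B=0 W=0
Move 4: W@(0,3) -> caps B=0 W=0
Move 5: B@(1,2) -> caps B=0 W=0
Move 6: W@(2,0) -> caps B=0 W=0
Move 7: B@(3,2) -> caps B=0 W=0
Move 8: W@(3,1) -> caps B=0 W=1
Move 9: B@(0,2) -> caps B=0 W=1

Answer: 0 1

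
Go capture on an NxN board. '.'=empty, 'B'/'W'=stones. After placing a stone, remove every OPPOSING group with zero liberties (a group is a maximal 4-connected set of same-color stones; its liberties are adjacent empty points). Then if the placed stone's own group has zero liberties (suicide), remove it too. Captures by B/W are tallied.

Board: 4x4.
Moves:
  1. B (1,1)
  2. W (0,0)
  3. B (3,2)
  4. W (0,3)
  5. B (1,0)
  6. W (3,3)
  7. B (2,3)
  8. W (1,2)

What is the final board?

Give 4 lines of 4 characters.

Move 1: B@(1,1) -> caps B=0 W=0
Move 2: W@(0,0) -> caps B=0 W=0
Move 3: B@(3,2) -> caps B=0 W=0
Move 4: W@(0,3) -> caps B=0 W=0
Move 5: B@(1,0) -> caps B=0 W=0
Move 6: W@(3,3) -> caps B=0 W=0
Move 7: B@(2,3) -> caps B=1 W=0
Move 8: W@(1,2) -> caps B=1 W=0

Answer: W..W
BBW.
...B
..B.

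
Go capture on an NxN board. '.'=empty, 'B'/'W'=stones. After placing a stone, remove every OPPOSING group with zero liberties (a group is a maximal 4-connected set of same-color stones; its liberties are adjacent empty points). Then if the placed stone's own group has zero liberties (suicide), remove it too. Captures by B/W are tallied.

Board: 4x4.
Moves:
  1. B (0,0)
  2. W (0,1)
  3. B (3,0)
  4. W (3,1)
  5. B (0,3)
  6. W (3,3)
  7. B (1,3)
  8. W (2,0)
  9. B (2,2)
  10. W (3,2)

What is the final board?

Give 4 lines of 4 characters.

Answer: BW.B
...B
W.B.
.WWW

Derivation:
Move 1: B@(0,0) -> caps B=0 W=0
Move 2: W@(0,1) -> caps B=0 W=0
Move 3: B@(3,0) -> caps B=0 W=0
Move 4: W@(3,1) -> caps B=0 W=0
Move 5: B@(0,3) -> caps B=0 W=0
Move 6: W@(3,3) -> caps B=0 W=0
Move 7: B@(1,3) -> caps B=0 W=0
Move 8: W@(2,0) -> caps B=0 W=1
Move 9: B@(2,2) -> caps B=0 W=1
Move 10: W@(3,2) -> caps B=0 W=1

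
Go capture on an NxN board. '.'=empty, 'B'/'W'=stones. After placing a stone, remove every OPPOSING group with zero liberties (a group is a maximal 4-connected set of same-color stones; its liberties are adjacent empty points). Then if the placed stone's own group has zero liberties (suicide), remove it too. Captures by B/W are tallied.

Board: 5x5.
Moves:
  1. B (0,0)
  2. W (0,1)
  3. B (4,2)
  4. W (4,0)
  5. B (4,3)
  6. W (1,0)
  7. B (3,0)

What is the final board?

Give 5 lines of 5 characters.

Answer: .W...
W....
.....
B....
W.BB.

Derivation:
Move 1: B@(0,0) -> caps B=0 W=0
Move 2: W@(0,1) -> caps B=0 W=0
Move 3: B@(4,2) -> caps B=0 W=0
Move 4: W@(4,0) -> caps B=0 W=0
Move 5: B@(4,3) -> caps B=0 W=0
Move 6: W@(1,0) -> caps B=0 W=1
Move 7: B@(3,0) -> caps B=0 W=1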